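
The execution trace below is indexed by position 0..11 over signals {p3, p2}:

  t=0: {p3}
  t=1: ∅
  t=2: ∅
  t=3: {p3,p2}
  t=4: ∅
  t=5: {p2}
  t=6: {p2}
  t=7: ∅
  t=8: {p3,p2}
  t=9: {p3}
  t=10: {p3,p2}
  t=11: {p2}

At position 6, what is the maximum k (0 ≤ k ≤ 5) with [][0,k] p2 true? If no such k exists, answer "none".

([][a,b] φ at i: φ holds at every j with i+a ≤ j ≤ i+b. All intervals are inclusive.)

p2 must hold from j=6 onward; find where it first fails.
  j=6: holds
  j=7: fails
Holds on [6,6], so largest k = 0.

0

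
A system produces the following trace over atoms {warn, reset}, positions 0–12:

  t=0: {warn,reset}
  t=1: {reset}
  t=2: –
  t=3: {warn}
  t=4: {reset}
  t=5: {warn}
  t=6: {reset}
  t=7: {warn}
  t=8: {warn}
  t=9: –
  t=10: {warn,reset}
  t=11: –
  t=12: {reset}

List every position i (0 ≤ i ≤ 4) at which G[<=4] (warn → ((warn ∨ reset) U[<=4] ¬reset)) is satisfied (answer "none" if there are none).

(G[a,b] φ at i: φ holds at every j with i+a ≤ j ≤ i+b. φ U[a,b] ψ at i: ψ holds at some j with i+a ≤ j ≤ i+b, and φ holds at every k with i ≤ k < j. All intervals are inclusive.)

Evaluate at each i in [0,4]:
  i=0: ✓ (all of [0,4])
  i=1: ✓ (all of [1,5])
  i=2: ✓ (all of [2,6])
  i=3: ✓ (all of [3,7])
  i=4: ✓ (all of [4,8])

0, 1, 2, 3, 4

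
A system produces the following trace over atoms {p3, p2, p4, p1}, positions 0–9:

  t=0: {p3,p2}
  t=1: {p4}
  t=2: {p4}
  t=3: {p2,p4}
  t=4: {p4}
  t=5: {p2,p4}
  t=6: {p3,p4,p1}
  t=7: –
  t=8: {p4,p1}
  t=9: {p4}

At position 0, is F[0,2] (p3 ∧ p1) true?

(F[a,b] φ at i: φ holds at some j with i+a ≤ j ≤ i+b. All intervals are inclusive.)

False

Check (p3 ∧ p1) at each j in [0,2]:
  j=0: false
  j=1: false
  j=2: false
No position in the window satisfies it → formula fails.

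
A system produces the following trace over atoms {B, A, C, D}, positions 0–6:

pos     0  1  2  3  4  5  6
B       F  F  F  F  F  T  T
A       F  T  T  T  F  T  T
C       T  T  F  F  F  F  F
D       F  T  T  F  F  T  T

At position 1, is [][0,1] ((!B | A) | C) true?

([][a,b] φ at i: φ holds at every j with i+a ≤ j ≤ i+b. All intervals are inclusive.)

Holds

Check ((!B | A) | C) at every j in [1,2]:
  j=1: true
  j=2: true
All positions satisfy it → formula holds.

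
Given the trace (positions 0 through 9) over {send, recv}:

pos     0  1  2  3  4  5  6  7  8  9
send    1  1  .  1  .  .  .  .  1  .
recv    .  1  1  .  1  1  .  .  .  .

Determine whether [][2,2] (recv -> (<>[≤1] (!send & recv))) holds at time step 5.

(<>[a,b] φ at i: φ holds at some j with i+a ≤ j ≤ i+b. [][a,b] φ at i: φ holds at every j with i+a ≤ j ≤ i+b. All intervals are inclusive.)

True

Check (recv -> (<>[≤1] (!send & recv))) at every j in [7,7]:
  j=7: antecedent false → ✓
All positions satisfy it → formula holds.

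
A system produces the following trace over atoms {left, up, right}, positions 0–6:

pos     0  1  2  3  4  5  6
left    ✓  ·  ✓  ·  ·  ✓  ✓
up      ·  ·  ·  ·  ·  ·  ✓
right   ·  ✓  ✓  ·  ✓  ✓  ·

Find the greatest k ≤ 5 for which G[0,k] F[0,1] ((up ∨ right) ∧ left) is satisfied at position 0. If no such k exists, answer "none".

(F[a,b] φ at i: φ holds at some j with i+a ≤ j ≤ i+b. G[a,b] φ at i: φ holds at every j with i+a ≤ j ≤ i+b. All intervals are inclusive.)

none

F[0,1] ((up ∨ right) ∧ left) must hold from j=0 onward; find where it first fails.
  j=0: fails → no k works.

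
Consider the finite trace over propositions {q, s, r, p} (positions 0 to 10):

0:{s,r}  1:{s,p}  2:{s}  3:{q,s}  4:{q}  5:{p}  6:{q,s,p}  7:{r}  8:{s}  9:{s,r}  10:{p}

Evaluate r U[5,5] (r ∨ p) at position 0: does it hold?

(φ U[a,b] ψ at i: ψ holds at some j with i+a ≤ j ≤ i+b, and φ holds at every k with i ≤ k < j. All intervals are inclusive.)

Need some j in [5,5] with (r ∨ p), and r at every k in [0,j-1].
  j=5: (r ∨ p) holds, but r fails at k=1 → not this j.
No j in the window works → until fails.

No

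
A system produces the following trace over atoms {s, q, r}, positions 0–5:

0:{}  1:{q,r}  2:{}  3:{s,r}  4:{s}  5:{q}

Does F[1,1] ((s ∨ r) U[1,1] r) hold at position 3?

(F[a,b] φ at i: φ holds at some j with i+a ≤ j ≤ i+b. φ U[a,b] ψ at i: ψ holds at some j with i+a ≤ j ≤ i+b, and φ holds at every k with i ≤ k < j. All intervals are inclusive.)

False

Check ((s ∨ r) U[1,1] r) at each j in [4,4]:
  j=4: fails
No position in the window satisfies it → formula fails.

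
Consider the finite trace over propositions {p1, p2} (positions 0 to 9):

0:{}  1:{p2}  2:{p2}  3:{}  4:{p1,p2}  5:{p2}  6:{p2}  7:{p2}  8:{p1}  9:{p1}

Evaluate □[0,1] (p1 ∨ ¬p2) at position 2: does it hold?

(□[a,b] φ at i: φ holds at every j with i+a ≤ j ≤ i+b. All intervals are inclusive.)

Check (p1 ∨ ¬p2) at every j in [2,3]:
  j=2: false
  j=3: true
Fails at j=2 → formula fails.

Does not hold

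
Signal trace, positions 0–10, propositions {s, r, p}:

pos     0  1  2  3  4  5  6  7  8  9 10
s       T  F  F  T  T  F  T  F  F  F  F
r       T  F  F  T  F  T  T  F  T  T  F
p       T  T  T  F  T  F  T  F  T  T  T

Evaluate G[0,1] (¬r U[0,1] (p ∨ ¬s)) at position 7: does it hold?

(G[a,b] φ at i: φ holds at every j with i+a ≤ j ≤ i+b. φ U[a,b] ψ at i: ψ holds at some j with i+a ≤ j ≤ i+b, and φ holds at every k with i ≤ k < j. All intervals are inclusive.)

True

Check (¬r U[0,1] (p ∨ ¬s)) at every j in [7,8]:
  j=7: holds
  j=8: holds
All positions satisfy it → formula holds.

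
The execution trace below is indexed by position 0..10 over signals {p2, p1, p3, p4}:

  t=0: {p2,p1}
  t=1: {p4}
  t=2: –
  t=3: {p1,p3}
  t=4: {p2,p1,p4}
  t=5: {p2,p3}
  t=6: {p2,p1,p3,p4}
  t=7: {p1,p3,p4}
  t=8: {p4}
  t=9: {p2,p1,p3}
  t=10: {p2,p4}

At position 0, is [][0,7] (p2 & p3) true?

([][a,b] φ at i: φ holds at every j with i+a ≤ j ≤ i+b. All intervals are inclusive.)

No

Check (p2 & p3) at every j in [0,7]:
  j=0: false
  j=1: false
  j=2: false
  j=3: false
  j=4: false
  j=5: true
  j=6: true
  j=7: false
Fails at j=0 → formula fails.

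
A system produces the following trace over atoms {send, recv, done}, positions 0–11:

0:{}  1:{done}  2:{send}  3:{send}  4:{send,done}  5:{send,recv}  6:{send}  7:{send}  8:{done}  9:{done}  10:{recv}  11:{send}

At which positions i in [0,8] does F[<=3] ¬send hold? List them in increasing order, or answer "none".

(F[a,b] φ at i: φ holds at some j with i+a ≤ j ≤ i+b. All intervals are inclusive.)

Evaluate at each i in [0,8]:
  i=0: ✓ (witness j=0)
  i=1: ✓ (witness j=1)
  i=2: ✗ (none in [2,5])
  i=3: ✗ (none in [3,6])
  i=4: ✗ (none in [4,7])
  i=5: ✓ (witness j=8)
  i=6: ✓ (witness j=8)
  i=7: ✓ (witness j=8)
  i=8: ✓ (witness j=8)

0, 1, 5, 6, 7, 8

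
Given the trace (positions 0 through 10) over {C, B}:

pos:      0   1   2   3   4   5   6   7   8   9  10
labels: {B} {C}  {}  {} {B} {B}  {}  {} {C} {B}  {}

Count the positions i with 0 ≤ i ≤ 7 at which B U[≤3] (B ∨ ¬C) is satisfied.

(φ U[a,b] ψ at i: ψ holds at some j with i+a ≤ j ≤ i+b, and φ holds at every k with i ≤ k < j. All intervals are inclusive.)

Evaluate at each i in [0,7]:
  i=0: ✓ (rhs at j=0)
  i=1: ✗ (lhs fails at k=1 before rhs at j=2)
  i=2: ✓ (rhs at j=2)
  i=3: ✓ (rhs at j=3)
  i=4: ✓ (rhs at j=4)
  i=5: ✓ (rhs at j=5)
  i=6: ✓ (rhs at j=6)
  i=7: ✓ (rhs at j=7)
Positions where it holds: {0, 2, 3, 4, 5, 6, 7} → 7.

7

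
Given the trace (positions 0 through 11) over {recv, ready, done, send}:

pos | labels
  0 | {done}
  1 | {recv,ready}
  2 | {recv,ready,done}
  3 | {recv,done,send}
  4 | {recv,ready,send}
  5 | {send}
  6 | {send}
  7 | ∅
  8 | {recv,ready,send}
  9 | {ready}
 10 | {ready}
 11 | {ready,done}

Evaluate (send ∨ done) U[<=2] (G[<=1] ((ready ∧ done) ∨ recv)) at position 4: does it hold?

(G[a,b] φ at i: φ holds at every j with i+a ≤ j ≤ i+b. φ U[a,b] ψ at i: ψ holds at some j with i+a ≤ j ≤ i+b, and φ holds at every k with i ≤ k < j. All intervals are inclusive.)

Need some j in [4,6] with G[<=1] ((ready ∧ done) ∨ recv), and (send ∨ done) at every k in [4,j-1].
  j=4: G[<=1] ((ready ∧ done) ∨ recv) — fails at 5.
  j=5: G[<=1] ((ready ∧ done) ∨ recv) — fails at 5.
  j=6: G[<=1] ((ready ∧ done) ∨ recv) — fails at 6.
No j in the window works → until fails.

Does not hold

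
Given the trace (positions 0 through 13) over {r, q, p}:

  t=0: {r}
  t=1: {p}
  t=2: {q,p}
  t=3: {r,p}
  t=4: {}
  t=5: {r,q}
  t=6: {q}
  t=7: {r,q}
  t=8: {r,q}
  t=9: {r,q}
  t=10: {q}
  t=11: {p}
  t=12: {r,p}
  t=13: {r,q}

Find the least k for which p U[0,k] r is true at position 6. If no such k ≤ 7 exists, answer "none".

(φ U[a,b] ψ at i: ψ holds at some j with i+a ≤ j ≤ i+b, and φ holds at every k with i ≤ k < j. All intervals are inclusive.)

none

Need earliest j ≥ 6 with r, and p at every k in [6,j-1].
  j=6: rhs fails.
  j=7: rhs holds but lhs fails at k=6.
  j=8: rhs holds but lhs fails at k=6.
  j=9: rhs holds but lhs fails at k=6.
  j=10: rhs fails.
  j=11: rhs fails.
  j=12: rhs holds but lhs fails at k=6.
  j=13: rhs holds but lhs fails at k=6.
No witness within the range → none.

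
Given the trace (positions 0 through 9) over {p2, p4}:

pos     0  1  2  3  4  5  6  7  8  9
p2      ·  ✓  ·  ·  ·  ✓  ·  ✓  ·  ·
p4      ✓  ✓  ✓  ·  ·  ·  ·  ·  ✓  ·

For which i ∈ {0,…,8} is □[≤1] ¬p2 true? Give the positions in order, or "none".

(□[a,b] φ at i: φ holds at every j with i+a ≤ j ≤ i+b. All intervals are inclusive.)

Evaluate at each i in [0,8]:
  i=0: ✗ (fails at j=1)
  i=1: ✗ (fails at j=1)
  i=2: ✓ (all of [2,3])
  i=3: ✓ (all of [3,4])
  i=4: ✗ (fails at j=5)
  i=5: ✗ (fails at j=5)
  i=6: ✗ (fails at j=7)
  i=7: ✗ (fails at j=7)
  i=8: ✓ (all of [8,9])

2, 3, 8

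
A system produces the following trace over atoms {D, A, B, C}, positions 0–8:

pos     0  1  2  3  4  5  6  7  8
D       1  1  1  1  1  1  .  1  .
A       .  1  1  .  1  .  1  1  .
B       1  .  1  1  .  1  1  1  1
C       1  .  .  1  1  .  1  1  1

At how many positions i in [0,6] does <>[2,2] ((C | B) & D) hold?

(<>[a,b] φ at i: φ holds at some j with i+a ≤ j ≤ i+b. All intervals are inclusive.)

Evaluate at each i in [0,6]:
  i=0: ✓ (witness j=2)
  i=1: ✓ (witness j=3)
  i=2: ✓ (witness j=4)
  i=3: ✓ (witness j=5)
  i=4: ✗ (none in [6,6])
  i=5: ✓ (witness j=7)
  i=6: ✗ (none in [8,8])
Positions where it holds: {0, 1, 2, 3, 5} → 5.

5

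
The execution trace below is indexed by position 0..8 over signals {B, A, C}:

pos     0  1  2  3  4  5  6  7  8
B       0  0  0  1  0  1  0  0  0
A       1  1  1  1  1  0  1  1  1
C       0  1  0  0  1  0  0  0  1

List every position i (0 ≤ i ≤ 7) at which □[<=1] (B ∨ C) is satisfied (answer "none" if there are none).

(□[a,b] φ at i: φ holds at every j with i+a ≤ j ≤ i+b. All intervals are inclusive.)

Evaluate at each i in [0,7]:
  i=0: ✗ (fails at j=0)
  i=1: ✗ (fails at j=2)
  i=2: ✗ (fails at j=2)
  i=3: ✓ (all of [3,4])
  i=4: ✓ (all of [4,5])
  i=5: ✗ (fails at j=6)
  i=6: ✗ (fails at j=6)
  i=7: ✗ (fails at j=7)

3, 4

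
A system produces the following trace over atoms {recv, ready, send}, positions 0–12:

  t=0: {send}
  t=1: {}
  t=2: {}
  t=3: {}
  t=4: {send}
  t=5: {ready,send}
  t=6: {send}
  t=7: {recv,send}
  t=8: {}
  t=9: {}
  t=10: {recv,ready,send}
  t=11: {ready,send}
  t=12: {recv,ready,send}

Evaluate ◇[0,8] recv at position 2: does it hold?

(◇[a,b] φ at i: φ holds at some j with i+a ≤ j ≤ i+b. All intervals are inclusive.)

Holds

Check recv at each j in [2,10]:
  j=2: false
  j=3: false
  j=4: false
  j=5: false
  j=6: false
  j=7: true
  j=8: false
  j=9: false
  j=10: true
Found at j=7 → formula holds.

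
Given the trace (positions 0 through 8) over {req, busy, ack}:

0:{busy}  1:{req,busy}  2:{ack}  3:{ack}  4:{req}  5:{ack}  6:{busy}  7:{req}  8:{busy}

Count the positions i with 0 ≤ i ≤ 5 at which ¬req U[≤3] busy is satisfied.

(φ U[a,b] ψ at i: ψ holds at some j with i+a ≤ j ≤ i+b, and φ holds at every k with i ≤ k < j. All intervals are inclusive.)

Evaluate at each i in [0,5]:
  i=0: ✓ (rhs at j=0)
  i=1: ✓ (rhs at j=1)
  i=2: ✗ (no rhs in [2,5])
  i=3: ✗ (lhs fails at k=4 before rhs at j=6)
  i=4: ✗ (lhs fails at k=4 before rhs at j=6)
  i=5: ✓ (rhs at j=6; lhs holds on [5,5])
Positions where it holds: {0, 1, 5} → 3.

3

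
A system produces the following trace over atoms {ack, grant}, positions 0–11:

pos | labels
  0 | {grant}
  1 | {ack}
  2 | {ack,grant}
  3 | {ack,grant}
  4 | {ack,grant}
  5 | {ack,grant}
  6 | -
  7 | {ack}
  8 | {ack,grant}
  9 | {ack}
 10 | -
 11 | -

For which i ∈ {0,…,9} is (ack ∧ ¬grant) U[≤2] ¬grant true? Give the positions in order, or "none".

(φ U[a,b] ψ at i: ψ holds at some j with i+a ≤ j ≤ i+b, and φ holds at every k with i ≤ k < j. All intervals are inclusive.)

Evaluate at each i in [0,9]:
  i=0: ✗ (lhs fails at k=0 before rhs at j=1)
  i=1: ✓ (rhs at j=1)
  i=2: ✗ (no rhs in [2,4])
  i=3: ✗ (no rhs in [3,5])
  i=4: ✗ (lhs fails at k=4 before rhs at j=6)
  i=5: ✗ (lhs fails at k=5 before rhs at j=6)
  i=6: ✓ (rhs at j=6)
  i=7: ✓ (rhs at j=7)
  i=8: ✗ (lhs fails at k=8 before rhs at j=9)
  i=9: ✓ (rhs at j=9)

1, 6, 7, 9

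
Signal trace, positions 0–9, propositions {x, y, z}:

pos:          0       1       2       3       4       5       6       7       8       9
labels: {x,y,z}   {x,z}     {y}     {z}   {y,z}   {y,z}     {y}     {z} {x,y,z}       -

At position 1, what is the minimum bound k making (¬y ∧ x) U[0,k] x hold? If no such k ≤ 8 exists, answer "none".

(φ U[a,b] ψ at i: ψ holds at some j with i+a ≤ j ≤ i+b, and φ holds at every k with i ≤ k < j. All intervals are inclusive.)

0

Need earliest j ≥ 1 with x, and (¬y ∧ x) at every k in [1,j-1].
  j=1: rhs holds (empty prefix). k = 0.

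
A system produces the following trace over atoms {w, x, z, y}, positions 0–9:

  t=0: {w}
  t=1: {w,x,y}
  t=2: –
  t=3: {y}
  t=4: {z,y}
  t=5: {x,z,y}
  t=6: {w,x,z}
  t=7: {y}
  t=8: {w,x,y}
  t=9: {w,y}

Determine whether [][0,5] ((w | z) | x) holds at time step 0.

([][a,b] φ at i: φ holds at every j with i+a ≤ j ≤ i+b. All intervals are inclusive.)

Check ((w | z) | x) at every j in [0,5]:
  j=0: true
  j=1: true
  j=2: false
  j=3: false
  j=4: true
  j=5: true
Fails at j=2 → formula fails.

Does not hold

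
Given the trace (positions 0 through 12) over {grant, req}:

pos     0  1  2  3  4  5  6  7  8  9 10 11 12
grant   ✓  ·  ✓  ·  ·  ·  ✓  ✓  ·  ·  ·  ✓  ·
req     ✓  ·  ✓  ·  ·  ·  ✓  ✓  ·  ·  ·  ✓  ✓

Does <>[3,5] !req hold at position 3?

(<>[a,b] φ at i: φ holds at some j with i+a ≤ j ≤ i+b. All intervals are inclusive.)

Check !req at each j in [6,8]:
  j=6: false
  j=7: false
  j=8: true
Found at j=8 → formula holds.

True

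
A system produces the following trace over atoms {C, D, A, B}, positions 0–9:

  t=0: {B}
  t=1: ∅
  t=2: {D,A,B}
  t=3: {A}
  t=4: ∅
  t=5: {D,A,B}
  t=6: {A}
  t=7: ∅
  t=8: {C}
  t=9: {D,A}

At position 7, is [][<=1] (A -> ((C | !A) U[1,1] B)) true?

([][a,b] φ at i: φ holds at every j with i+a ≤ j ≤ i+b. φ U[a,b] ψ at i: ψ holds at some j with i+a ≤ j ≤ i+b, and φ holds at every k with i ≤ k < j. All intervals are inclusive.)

True

Check (A -> ((C | !A) U[1,1] B)) at every j in [7,8]:
  j=7: antecedent false → ✓
  j=8: antecedent false → ✓
All positions satisfy it → formula holds.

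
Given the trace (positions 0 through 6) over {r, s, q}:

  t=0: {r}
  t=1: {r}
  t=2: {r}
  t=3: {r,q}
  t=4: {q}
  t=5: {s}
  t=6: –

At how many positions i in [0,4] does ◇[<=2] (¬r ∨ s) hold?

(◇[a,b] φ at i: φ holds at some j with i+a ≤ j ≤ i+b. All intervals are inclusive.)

3

Evaluate at each i in [0,4]:
  i=0: ✗ (none in [0,2])
  i=1: ✗ (none in [1,3])
  i=2: ✓ (witness j=4)
  i=3: ✓ (witness j=4)
  i=4: ✓ (witness j=4)
Positions where it holds: {2, 3, 4} → 3.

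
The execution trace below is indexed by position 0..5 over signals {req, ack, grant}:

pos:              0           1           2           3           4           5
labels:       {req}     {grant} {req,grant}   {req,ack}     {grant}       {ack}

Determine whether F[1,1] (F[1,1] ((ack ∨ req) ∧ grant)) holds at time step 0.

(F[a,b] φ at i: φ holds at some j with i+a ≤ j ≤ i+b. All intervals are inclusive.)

True

Check F[1,1] ((ack ∨ req) ∧ grant) at each j in [1,1]:
  j=1: holds (witness at 2)
Found at j=1 → formula holds.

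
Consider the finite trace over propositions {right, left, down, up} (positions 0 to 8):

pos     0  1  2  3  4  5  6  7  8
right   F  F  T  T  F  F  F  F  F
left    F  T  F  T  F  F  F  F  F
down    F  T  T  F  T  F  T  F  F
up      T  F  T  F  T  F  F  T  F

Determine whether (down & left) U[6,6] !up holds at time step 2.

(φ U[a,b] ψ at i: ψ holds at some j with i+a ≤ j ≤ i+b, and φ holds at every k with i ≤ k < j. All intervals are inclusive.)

Need some j in [8,8] with !up, and (down & left) at every k in [2,j-1].
  j=8: !up holds, but (down & left) fails at k=2 → not this j.
No j in the window works → until fails.

No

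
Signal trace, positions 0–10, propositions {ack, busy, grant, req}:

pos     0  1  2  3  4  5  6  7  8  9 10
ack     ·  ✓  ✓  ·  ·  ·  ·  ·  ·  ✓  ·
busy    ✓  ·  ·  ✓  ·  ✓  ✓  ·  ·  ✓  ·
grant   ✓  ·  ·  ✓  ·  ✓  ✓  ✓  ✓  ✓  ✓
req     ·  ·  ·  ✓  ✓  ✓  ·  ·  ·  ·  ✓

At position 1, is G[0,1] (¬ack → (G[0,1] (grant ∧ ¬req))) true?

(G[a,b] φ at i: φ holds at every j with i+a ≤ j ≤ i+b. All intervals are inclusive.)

Yes

Check (¬ack → (G[0,1] (grant ∧ ¬req))) at every j in [1,2]:
  j=1: antecedent false → ✓
  j=2: antecedent false → ✓
All positions satisfy it → formula holds.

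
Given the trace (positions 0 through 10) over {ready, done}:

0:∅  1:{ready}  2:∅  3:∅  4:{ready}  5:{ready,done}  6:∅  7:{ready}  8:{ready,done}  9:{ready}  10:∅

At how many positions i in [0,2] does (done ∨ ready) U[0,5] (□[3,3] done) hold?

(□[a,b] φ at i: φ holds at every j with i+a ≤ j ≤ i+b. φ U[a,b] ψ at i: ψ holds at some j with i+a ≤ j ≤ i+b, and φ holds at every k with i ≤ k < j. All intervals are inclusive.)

Evaluate at each i in [0,2]:
  i=0: ✗ (lhs fails at k=0 before rhs at j=2)
  i=1: ✓ (rhs at j=2; lhs holds on [1,1])
  i=2: ✓ (rhs at j=2)
Positions where it holds: {1, 2} → 2.

2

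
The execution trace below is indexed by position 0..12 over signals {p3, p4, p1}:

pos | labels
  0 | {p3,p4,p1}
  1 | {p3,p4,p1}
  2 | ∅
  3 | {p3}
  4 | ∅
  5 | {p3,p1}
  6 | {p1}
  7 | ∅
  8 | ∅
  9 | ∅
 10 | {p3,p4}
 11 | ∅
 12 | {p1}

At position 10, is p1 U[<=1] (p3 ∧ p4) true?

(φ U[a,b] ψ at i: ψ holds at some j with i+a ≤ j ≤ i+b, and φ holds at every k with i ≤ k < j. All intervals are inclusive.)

Holds

Need some j in [10,11] with (p3 ∧ p4), and p1 at every k in [10,j-1].
  j=10: (p3 ∧ p4) holds; no prefix to check → satisfied.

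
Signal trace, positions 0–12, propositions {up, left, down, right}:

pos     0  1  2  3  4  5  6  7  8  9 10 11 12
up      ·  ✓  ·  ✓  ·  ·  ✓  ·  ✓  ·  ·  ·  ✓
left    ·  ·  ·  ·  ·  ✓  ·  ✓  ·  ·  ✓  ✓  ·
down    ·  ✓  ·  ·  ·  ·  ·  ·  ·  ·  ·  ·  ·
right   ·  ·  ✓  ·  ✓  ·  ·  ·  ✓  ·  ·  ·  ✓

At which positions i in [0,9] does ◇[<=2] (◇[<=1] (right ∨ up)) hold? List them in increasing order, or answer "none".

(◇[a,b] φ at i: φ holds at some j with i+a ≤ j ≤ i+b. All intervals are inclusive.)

0, 1, 2, 3, 4, 5, 6, 7, 8, 9

Evaluate at each i in [0,9]:
  i=0: ✓ (witness j=0)
  i=1: ✓ (witness j=1)
  i=2: ✓ (witness j=2)
  i=3: ✓ (witness j=3)
  i=4: ✓ (witness j=4)
  i=5: ✓ (witness j=5)
  i=6: ✓ (witness j=6)
  i=7: ✓ (witness j=7)
  i=8: ✓ (witness j=8)
  i=9: ✓ (witness j=11)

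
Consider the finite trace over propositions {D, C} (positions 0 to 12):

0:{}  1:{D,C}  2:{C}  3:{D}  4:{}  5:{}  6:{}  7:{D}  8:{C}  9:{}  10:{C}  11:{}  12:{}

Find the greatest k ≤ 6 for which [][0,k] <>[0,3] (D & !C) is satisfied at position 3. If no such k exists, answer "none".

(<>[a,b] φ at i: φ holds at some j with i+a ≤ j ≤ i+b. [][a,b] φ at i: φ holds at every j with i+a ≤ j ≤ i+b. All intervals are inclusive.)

<>[0,3] (D & !C) must hold from j=3 onward; find where it first fails.
  j=3: holds
  j=4: holds
  j=5: holds
  j=6: holds
  j=7: holds
  j=8: fails
Holds on [3,7], so largest k = 4.

4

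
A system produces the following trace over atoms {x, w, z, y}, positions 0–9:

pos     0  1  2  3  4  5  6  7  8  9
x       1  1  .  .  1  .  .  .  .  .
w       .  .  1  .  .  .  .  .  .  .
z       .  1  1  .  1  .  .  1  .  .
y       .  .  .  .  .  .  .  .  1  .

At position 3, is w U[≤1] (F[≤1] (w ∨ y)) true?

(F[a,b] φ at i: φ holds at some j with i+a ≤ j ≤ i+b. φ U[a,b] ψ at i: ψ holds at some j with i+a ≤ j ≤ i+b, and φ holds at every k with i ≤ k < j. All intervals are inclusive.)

Does not hold

Need some j in [3,4] with F[≤1] (w ∨ y), and w at every k in [3,j-1].
  j=3: F[≤1] (w ∨ y) — fails (none in [3,4]).
  j=4: F[≤1] (w ∨ y) — fails (none in [4,5]).
No j in the window works → until fails.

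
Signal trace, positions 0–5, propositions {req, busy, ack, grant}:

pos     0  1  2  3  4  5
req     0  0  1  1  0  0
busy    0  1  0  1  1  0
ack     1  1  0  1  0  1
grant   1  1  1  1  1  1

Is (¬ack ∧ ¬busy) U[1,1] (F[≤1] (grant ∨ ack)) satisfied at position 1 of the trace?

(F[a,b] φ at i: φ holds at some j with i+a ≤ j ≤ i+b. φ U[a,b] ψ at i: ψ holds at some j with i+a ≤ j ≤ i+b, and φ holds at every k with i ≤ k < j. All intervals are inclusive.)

Need some j in [2,2] with F[≤1] (grant ∨ ack), and (¬ack ∧ ¬busy) at every k in [1,j-1].
  j=2: F[≤1] (grant ∨ ack) holds, but (¬ack ∧ ¬busy) fails at k=1 → not this j.
No j in the window works → until fails.

False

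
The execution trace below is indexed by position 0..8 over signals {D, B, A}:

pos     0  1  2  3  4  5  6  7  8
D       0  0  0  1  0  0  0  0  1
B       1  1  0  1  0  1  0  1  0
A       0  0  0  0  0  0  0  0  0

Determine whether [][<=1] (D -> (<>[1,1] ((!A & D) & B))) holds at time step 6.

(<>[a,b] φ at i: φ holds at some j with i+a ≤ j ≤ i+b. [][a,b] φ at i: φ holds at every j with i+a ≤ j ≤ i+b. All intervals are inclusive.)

Holds

Check (D -> (<>[1,1] ((!A & D) & B))) at every j in [6,7]:
  j=6: antecedent false → ✓
  j=7: antecedent false → ✓
All positions satisfy it → formula holds.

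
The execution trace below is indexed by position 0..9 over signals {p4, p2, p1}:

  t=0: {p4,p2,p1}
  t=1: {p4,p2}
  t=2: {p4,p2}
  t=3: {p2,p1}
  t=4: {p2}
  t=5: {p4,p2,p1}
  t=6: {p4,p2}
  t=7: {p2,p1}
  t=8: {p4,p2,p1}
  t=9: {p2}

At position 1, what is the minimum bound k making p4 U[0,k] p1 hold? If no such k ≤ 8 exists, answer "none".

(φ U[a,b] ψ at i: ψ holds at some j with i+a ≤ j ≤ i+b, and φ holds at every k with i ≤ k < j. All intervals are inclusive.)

Need earliest j ≥ 1 with p1, and p4 at every k in [1,j-1].
  j=1: rhs fails.
  j=2: rhs fails.
  j=3: rhs holds; lhs holds on [1,2]. k = 2.

2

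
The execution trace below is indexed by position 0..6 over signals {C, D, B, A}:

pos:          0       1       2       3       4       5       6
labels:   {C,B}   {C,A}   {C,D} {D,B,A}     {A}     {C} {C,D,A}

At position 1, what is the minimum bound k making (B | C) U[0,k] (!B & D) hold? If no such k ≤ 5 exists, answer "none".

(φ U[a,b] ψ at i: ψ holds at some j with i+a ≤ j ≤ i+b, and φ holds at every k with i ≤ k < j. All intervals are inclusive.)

Need earliest j ≥ 1 with (!B & D), and (B | C) at every k in [1,j-1].
  j=1: rhs fails.
  j=2: rhs holds; lhs holds on [1,1]. k = 1.

1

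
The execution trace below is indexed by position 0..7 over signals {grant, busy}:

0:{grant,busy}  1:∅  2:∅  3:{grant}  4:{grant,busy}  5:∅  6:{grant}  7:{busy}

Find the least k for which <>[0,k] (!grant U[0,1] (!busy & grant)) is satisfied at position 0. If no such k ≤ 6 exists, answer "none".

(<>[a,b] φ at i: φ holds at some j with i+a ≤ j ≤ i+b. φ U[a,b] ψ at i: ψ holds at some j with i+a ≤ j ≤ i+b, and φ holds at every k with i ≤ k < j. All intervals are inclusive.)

2

Scan j = 0,1,… for (!grant U[0,1] (!busy & grant)):
  j=0: fails
  j=1: fails
  j=2: holds
First hit at j=2, so smallest k = 2-0 = 2.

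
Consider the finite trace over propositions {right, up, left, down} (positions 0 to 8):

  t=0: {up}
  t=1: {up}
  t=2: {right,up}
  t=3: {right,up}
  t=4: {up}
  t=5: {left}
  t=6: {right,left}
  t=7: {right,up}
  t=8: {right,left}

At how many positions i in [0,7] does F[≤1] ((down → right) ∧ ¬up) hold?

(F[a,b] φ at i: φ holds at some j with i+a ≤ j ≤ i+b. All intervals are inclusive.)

Evaluate at each i in [0,7]:
  i=0: ✗ (none in [0,1])
  i=1: ✗ (none in [1,2])
  i=2: ✗ (none in [2,3])
  i=3: ✗ (none in [3,4])
  i=4: ✓ (witness j=5)
  i=5: ✓ (witness j=5)
  i=6: ✓ (witness j=6)
  i=7: ✓ (witness j=8)
Positions where it holds: {4, 5, 6, 7} → 4.

4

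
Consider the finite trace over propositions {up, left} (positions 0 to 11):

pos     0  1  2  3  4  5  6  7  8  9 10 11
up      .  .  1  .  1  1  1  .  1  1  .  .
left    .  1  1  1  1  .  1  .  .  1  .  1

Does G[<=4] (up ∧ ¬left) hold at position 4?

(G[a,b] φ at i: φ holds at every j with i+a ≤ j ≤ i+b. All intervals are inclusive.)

Check (up ∧ ¬left) at every j in [4,8]:
  j=4: false
  j=5: true
  j=6: false
  j=7: false
  j=8: true
Fails at j=4 → formula fails.

Does not hold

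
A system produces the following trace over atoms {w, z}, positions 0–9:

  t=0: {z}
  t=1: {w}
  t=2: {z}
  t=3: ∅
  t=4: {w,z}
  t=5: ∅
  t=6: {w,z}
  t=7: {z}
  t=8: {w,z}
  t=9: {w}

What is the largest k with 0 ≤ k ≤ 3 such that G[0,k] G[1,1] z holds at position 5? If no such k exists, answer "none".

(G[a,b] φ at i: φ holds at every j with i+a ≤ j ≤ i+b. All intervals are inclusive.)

2

G[1,1] z must hold from j=5 onward; find where it first fails.
  j=5: holds
  j=6: holds
  j=7: holds
  j=8: fails
Holds on [5,7], so largest k = 2.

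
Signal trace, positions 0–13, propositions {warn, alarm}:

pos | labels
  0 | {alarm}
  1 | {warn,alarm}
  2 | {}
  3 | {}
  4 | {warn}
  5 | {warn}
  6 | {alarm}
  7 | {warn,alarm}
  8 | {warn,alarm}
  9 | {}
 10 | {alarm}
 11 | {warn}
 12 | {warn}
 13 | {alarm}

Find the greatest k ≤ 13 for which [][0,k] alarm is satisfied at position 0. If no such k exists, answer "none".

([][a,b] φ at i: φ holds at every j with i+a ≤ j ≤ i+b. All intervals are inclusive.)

1

alarm must hold from j=0 onward; find where it first fails.
  j=0: holds
  j=1: holds
  j=2: fails
Holds on [0,1], so largest k = 1.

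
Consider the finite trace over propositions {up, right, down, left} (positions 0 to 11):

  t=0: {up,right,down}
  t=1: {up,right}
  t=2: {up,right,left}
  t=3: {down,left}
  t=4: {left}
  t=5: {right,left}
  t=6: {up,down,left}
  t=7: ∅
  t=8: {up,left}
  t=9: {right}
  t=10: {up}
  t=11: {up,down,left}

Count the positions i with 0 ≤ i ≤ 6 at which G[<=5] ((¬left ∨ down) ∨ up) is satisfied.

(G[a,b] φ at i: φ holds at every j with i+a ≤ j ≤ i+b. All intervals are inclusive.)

1

Evaluate at each i in [0,6]:
  i=0: ✗ (fails at j=4)
  i=1: ✗ (fails at j=4)
  i=2: ✗ (fails at j=4)
  i=3: ✗ (fails at j=4)
  i=4: ✗ (fails at j=4)
  i=5: ✗ (fails at j=5)
  i=6: ✓ (all of [6,11])
Positions where it holds: {6} → 1.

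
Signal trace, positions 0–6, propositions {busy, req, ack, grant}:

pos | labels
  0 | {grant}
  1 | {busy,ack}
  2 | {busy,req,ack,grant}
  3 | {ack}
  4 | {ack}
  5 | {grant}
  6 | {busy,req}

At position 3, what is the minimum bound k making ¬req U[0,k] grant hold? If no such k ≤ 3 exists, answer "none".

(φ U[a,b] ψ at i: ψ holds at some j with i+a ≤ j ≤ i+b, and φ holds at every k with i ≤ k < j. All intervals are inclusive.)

2

Need earliest j ≥ 3 with grant, and ¬req at every k in [3,j-1].
  j=3: rhs fails.
  j=4: rhs fails.
  j=5: rhs holds; lhs holds on [3,4]. k = 2.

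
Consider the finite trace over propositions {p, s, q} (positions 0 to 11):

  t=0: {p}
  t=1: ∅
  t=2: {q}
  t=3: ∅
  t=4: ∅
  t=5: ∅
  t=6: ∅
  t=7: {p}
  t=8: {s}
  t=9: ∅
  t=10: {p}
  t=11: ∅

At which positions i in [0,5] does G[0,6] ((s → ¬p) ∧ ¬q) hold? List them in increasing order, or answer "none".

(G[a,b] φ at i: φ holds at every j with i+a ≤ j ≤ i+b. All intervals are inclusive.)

3, 4, 5

Evaluate at each i in [0,5]:
  i=0: ✗ (fails at j=2)
  i=1: ✗ (fails at j=2)
  i=2: ✗ (fails at j=2)
  i=3: ✓ (all of [3,9])
  i=4: ✓ (all of [4,10])
  i=5: ✓ (all of [5,11])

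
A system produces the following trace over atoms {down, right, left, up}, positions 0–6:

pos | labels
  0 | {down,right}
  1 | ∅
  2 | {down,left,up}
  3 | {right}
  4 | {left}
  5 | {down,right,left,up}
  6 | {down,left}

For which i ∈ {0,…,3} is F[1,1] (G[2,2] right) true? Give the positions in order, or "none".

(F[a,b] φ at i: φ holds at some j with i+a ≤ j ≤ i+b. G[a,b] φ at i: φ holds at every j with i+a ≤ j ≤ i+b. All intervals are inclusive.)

Evaluate at each i in [0,3]:
  i=0: ✓ (witness j=1)
  i=1: ✗ (none in [2,2])
  i=2: ✓ (witness j=3)
  i=3: ✗ (none in [4,4])

0, 2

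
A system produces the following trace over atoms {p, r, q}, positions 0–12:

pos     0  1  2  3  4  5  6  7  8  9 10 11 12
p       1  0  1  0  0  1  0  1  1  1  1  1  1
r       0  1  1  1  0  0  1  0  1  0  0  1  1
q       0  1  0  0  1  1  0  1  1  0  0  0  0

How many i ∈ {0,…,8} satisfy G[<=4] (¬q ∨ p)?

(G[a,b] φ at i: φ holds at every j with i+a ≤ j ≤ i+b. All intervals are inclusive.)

Evaluate at each i in [0,8]:
  i=0: ✗ (fails at j=1)
  i=1: ✗ (fails at j=1)
  i=2: ✗ (fails at j=4)
  i=3: ✗ (fails at j=4)
  i=4: ✗ (fails at j=4)
  i=5: ✓ (all of [5,9])
  i=6: ✓ (all of [6,10])
  i=7: ✓ (all of [7,11])
  i=8: ✓ (all of [8,12])
Positions where it holds: {5, 6, 7, 8} → 4.

4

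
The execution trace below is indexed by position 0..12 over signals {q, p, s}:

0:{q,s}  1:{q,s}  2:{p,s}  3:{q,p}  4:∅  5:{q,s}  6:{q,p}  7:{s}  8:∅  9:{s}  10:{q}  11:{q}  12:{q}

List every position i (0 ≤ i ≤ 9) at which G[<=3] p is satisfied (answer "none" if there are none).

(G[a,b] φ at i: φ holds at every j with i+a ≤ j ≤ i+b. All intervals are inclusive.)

Evaluate at each i in [0,9]:
  i=0: ✗ (fails at j=0)
  i=1: ✗ (fails at j=1)
  i=2: ✗ (fails at j=4)
  i=3: ✗ (fails at j=4)
  i=4: ✗ (fails at j=4)
  i=5: ✗ (fails at j=5)
  i=6: ✗ (fails at j=7)
  i=7: ✗ (fails at j=7)
  i=8: ✗ (fails at j=8)
  i=9: ✗ (fails at j=9)

none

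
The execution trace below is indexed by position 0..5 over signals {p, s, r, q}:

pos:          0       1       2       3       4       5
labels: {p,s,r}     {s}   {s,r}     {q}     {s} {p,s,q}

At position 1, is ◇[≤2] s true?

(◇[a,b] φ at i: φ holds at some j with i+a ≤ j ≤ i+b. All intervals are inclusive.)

Check s at each j in [1,3]:
  j=1: true
  j=2: true
  j=3: false
Found at j=1 → formula holds.

Holds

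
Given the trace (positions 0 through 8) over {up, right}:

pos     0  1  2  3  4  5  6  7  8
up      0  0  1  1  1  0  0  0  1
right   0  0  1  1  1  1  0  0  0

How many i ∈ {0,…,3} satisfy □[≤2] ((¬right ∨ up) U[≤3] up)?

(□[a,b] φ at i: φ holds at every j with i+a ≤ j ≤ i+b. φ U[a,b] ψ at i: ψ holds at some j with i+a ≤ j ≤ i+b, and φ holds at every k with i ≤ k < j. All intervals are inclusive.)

Evaluate at each i in [0,3]:
  i=0: ✓ (all of [0,2])
  i=1: ✓ (all of [1,3])
  i=2: ✓ (all of [2,4])
  i=3: ✗ (fails at j=5)
Positions where it holds: {0, 1, 2} → 3.

3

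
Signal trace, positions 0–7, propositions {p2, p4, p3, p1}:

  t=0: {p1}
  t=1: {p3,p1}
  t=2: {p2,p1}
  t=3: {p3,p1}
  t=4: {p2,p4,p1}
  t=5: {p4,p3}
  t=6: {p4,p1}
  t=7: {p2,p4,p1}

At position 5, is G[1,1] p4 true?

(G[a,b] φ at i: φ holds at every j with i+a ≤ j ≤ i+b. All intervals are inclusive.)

True

Check p4 at every j in [6,6]:
  j=6: true
All positions satisfy it → formula holds.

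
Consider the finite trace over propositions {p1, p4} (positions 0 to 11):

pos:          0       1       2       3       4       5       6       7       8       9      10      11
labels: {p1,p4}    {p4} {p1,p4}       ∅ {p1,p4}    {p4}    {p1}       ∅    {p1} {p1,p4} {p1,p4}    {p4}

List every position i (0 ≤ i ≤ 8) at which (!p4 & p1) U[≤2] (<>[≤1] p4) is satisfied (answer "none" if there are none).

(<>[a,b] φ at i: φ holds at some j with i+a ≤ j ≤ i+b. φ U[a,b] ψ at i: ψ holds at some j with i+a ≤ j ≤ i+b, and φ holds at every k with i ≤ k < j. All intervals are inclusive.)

0, 1, 2, 3, 4, 5, 8

Evaluate at each i in [0,8]:
  i=0: ✓ (rhs at j=0)
  i=1: ✓ (rhs at j=1)
  i=2: ✓ (rhs at j=2)
  i=3: ✓ (rhs at j=3)
  i=4: ✓ (rhs at j=4)
  i=5: ✓ (rhs at j=5)
  i=6: ✗ (lhs fails at k=7 before rhs at j=8)
  i=7: ✗ (lhs fails at k=7 before rhs at j=8)
  i=8: ✓ (rhs at j=8)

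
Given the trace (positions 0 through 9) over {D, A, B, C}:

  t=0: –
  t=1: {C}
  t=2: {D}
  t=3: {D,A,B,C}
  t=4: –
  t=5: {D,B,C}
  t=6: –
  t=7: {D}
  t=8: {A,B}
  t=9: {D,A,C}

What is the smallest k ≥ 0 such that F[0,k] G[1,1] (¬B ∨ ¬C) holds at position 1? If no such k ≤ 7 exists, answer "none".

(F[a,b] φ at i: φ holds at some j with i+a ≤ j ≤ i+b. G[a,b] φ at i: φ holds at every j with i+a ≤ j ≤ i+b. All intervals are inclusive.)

0

Scan j = 1,2,… for G[1,1] (¬B ∨ ¬C):
  j=1: holds
First hit at j=1, so smallest k = 1-1 = 0.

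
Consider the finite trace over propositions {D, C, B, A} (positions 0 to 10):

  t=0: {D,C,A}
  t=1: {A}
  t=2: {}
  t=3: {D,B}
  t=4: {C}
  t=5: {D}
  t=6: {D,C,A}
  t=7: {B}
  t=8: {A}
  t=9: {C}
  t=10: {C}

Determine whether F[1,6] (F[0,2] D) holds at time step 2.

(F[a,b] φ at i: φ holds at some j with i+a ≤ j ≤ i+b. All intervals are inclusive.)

Check F[0,2] D at each j in [3,8]:
  j=3: holds (witness at 3)
  j=4: holds (witness at 5)
  j=5: holds (witness at 5)
  j=6: holds (witness at 6)
  j=7: fails (none in [7,9])
  j=8: fails (none in [8,10])
Found at j=3 → formula holds.

Yes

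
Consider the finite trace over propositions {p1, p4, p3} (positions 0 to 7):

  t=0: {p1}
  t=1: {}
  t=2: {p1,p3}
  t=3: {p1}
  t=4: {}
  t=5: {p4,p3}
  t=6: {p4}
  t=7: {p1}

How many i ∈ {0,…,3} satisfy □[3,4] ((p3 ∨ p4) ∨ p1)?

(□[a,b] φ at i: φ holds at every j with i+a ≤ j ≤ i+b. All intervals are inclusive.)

2

Evaluate at each i in [0,3]:
  i=0: ✗ (fails at j=4)
  i=1: ✗ (fails at j=4)
  i=2: ✓ (all of [5,6])
  i=3: ✓ (all of [6,7])
Positions where it holds: {2, 3} → 2.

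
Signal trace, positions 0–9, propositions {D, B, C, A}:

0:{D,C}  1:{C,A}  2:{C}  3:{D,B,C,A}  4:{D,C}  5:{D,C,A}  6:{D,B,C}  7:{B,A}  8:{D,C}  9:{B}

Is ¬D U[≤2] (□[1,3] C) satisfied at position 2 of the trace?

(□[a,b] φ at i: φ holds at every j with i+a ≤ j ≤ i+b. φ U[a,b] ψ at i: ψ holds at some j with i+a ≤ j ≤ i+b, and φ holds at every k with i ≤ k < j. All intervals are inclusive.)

Need some j in [2,4] with □[1,3] C, and ¬D at every k in [2,j-1].
  j=2: □[1,3] C holds; no prefix to check → satisfied.

Yes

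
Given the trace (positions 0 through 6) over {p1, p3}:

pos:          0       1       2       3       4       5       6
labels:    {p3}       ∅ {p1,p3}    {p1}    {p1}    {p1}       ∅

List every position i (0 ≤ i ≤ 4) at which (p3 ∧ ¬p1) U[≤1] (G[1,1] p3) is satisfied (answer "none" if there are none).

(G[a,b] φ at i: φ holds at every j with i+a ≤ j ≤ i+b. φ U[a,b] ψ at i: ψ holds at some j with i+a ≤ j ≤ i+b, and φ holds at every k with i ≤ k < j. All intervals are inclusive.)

Evaluate at each i in [0,4]:
  i=0: ✓ (rhs at j=1; lhs holds on [0,0])
  i=1: ✓ (rhs at j=1)
  i=2: ✗ (no rhs in [2,3])
  i=3: ✗ (no rhs in [3,4])
  i=4: ✗ (no rhs in [4,5])

0, 1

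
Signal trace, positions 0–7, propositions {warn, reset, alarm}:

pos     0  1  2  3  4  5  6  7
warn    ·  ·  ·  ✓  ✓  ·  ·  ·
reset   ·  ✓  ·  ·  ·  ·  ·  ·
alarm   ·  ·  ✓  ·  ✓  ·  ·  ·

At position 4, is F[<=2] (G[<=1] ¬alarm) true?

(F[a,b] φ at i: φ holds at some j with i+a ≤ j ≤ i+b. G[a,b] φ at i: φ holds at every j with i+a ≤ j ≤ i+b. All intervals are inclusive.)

Check G[<=1] ¬alarm at each j in [4,6]:
  j=4: fails at 4
  j=5: holds on [5,6]
  j=6: holds on [6,7]
Found at j=5 → formula holds.

Holds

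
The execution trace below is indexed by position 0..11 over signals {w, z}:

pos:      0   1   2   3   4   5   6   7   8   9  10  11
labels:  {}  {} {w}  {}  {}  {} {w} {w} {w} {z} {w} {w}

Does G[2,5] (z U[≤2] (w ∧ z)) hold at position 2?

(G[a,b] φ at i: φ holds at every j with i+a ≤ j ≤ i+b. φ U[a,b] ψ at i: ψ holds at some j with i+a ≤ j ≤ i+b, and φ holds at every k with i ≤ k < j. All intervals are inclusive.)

Check (z U[≤2] (w ∧ z)) at every j in [4,7]:
  j=4: fails
  j=5: fails
  j=6: fails
  j=7: fails
Fails at j=4 → formula fails.

No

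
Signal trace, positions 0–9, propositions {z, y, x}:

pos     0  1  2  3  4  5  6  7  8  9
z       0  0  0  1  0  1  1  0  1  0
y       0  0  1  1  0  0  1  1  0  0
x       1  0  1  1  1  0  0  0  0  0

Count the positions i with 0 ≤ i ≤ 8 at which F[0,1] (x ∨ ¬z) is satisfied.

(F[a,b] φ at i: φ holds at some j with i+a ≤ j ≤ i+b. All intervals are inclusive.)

8

Evaluate at each i in [0,8]:
  i=0: ✓ (witness j=0)
  i=1: ✓ (witness j=1)
  i=2: ✓ (witness j=2)
  i=3: ✓ (witness j=3)
  i=4: ✓ (witness j=4)
  i=5: ✗ (none in [5,6])
  i=6: ✓ (witness j=7)
  i=7: ✓ (witness j=7)
  i=8: ✓ (witness j=9)
Positions where it holds: {0, 1, 2, 3, 4, 6, 7, 8} → 8.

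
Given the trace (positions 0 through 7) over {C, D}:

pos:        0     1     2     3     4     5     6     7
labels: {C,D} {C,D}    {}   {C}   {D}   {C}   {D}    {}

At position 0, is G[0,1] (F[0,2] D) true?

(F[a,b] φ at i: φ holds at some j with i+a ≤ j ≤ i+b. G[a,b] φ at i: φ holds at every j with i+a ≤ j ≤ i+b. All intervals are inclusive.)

Check F[0,2] D at every j in [0,1]:
  j=0: holds (witness at 0)
  j=1: holds (witness at 1)
All positions satisfy it → formula holds.

True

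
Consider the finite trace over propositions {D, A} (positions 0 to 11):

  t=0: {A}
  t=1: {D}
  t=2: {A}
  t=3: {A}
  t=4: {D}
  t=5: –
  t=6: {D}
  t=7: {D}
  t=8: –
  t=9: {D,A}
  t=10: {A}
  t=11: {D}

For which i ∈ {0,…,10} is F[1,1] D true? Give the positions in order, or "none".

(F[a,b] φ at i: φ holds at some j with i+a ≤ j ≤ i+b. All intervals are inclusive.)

Evaluate at each i in [0,10]:
  i=0: ✓ (witness j=1)
  i=1: ✗ (none in [2,2])
  i=2: ✗ (none in [3,3])
  i=3: ✓ (witness j=4)
  i=4: ✗ (none in [5,5])
  i=5: ✓ (witness j=6)
  i=6: ✓ (witness j=7)
  i=7: ✗ (none in [8,8])
  i=8: ✓ (witness j=9)
  i=9: ✗ (none in [10,10])
  i=10: ✓ (witness j=11)

0, 3, 5, 6, 8, 10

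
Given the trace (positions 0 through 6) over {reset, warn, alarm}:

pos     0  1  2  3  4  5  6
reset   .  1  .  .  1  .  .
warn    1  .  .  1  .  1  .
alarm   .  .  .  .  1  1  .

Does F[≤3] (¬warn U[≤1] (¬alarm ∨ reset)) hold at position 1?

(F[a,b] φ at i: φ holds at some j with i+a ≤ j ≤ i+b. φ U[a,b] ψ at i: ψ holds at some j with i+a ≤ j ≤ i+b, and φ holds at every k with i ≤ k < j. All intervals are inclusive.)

Yes

Check (¬warn U[≤1] (¬alarm ∨ reset)) at each j in [1,4]:
  j=1: holds
  j=2: holds
  j=3: holds
  j=4: holds
Found at j=1 → formula holds.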